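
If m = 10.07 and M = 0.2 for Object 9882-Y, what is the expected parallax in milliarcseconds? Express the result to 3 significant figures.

1.06 mas

m − M = 10.07 − 0.2 = 9.87.
d = 10^((m−M)/5 + 1) = 10^2.974 = 941.89 pc.
p = 1/d = 1/941.89 = 0.0010617 arcsec = 1.0617 mas.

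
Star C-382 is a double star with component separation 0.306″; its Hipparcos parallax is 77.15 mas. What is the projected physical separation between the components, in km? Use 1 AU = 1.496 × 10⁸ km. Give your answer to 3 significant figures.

5.93 × 10^8 km

d = 1/p = 1/0.07715″ = 12.962 pc.
At distance d (pc), an angle of θ arcsec spans θ·d AU: s = 0.306 × 12.962 = 3.9664 AU.
= 3.9664 × 1.496 × 10⁸ km = 5.9337 × 10^8 km.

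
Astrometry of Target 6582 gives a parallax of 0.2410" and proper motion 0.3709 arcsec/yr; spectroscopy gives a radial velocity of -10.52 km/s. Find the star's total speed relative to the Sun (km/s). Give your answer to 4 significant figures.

d = 1/p = 1/0.2410″ = 4.1494 pc.
v_t = 4.740 μ d = 4.740 × 0.3709 × 4.1494 = 7.2949 km/s.
v = √(v_r² + v_t²) = √((-10.52)² + 7.2949²) = √163.886 = 12.802 km/s.

12.80 km/s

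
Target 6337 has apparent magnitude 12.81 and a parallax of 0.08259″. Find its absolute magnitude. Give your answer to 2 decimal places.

d = 1/p = 1/0.08259″ = 12.108 pc.
m − M = 5 log₁₀(12.108) − 5 = 5.4154 − 5 = 0.4154.
M = m − (m − M) = 12.81 − 0.4154 = 12.39.

M = 12.39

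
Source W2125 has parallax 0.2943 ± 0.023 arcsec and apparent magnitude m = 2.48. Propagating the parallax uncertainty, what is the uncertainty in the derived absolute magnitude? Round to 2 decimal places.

M = m − 5 log₁₀ d + 5 = m + 5 log₁₀ p + 5, so ∂M/∂p = 5/(p ln 10).
σ_M = (5/ln 10) · (σ_p/p) = 2.1715 × 0.023/0.2943 = 2.1715 × 0.078152 = 0.16971.

σ_M = 0.17 mag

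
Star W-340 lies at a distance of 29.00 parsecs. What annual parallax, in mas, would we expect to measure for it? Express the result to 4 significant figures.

34.48 mas

p = 1/d = 1/29 = 0.034483 arcsec.
= 0.034483 × 1000 = 34.483 mas.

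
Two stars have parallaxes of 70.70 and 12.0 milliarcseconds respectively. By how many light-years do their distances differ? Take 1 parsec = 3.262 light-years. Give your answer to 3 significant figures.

226 ly

d_A = 1/0.07070″ = 14.144 pc; d_B = 1/0.01200″ = 83.333 pc.
|d_B − d_A| = |83.333 − 14.144| = 69.189 pc = 69.189 × 3.262 ly = 225.69 ly.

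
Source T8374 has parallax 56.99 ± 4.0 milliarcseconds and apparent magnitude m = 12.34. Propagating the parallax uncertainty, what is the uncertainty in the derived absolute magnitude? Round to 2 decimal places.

σ_M = 0.15 mag

M = m − 5 log₁₀ d + 5 = m + 5 log₁₀ p + 5, so ∂M/∂p = 5/(p ln 10).
σ_M = (5/ln 10) · (σ_p/p) = 2.1715 × 4.0/56.99 = 2.1715 × 0.070188 = 0.15241.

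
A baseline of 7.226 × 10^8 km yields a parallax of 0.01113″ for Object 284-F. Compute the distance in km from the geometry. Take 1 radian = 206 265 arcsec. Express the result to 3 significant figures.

θ = 0.01113″ = 0.01113/206265 = 5.3960 × 10^-8 rad.
d = B/θ = (7.226 × 10^8) / (5.3960 × 10^-8) = 1.3391 × 10^16 km.

1.34 × 10^16 km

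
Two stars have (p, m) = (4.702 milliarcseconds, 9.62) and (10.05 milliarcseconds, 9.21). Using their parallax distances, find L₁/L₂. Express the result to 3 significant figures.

L₁/L₂ = 3.13

d₁ = 1/p₁ = 1/0.004702″ = 212.68 pc; d₂ = 1/p₂ = 1/0.01005″ = 99.502 pc.
M₁ = m₁ − 5 log₁₀ d₁ + 5 = 9.62 − 11.6386 + 5 = 2.9814.
M₂ = 9.21 − 9.9892 + 5 = 4.2208.
L₁/L₂ = 10^(0.4(M₂ − M₁)) = 10^(0.4 × 1.2394) = 10^0.49576 = 3.1316.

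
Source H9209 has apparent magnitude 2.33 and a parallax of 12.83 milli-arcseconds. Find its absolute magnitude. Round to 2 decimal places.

M = -2.13

d = 1/p = 1/0.01283″ = 77.942 pc.
m − M = 5 log₁₀(77.942) − 5 = 9.4589 − 5 = 4.4589.
M = m − (m − M) = 2.33 − 4.4589 = -2.13.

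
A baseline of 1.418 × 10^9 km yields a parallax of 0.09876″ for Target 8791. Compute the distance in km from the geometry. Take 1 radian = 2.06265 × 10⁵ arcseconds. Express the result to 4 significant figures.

θ = 0.09876″ = 0.09876/206265 = 4.7880 × 10^-7 rad.
d = B/θ = (1.418 × 10^9) / (4.7880 × 10^-7) = 2.9616 × 10^15 km.

2.962 × 10^15 km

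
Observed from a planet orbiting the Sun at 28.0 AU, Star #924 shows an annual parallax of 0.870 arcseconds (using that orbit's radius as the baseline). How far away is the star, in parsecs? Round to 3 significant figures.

32.2 pc

With baseline B (in AU) and parallax p (in arcsec), d = B/p parsecs.
d = 28.0 / 0.870 = 32.184 pc.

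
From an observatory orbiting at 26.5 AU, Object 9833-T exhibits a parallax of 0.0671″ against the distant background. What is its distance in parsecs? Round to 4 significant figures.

394.9 pc

With baseline B (in AU) and parallax p (in arcsec), d = B/p parsecs.
d = 26.5 / 0.0671 = 394.93 pc.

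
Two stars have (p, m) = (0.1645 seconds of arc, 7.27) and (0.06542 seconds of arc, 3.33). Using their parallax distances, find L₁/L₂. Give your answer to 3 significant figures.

d₁ = 1/p₁ = 1/0.1645″ = 6.079 pc; d₂ = 1/p₂ = 1/0.06542″ = 15.286 pc.
M₁ = m₁ − 5 log₁₀ d₁ + 5 = 7.27 − 3.9192 + 5 = 8.3508.
M₂ = 3.33 − 5.9215 + 5 = 2.4085.
L₁/L₂ = 10^(0.4(M₂ − M₁)) = 10^(0.4 × (-5.9423)) = 10^(-2.37692) = 0.0041984.

L₁/L₂ = 0.00420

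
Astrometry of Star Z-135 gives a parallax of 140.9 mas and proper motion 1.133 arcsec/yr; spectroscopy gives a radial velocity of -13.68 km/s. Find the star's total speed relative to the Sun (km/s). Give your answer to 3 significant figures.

40.5 km/s

d = 1/p = 1/0.1409″ = 7.0972 pc.
v_t = 4.740 μ d = 4.740 × 1.133 × 7.0972 = 38.115 km/s.
v = √(v_r² + v_t²) = √((-13.68)² + 38.115²) = √1639.9 = 40.496 km/s.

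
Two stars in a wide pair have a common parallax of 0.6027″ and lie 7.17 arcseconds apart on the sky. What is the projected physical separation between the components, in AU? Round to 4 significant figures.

11.90 AU

d = 1/p = 1/0.6027″ = 1.6592 pc.
At distance d (pc), an angle of θ arcsec spans θ·d AU: s = 7.17 × 1.6592 = 11.896 AU.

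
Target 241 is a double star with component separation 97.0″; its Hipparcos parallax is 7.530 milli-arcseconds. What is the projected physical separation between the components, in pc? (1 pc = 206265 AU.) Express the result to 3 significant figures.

d = 1/p = 1/0.007530″ = 132.8 pc.
At distance d (pc), an angle of θ arcsec spans θ·d AU: s = 97.0 × 132.8 = 12882 AU.
= 12882 / 206265 = 0.062454 pc.

0.0625 pc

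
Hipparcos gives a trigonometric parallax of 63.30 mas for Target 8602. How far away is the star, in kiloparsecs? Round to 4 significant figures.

p = 63.30 mas = 0.06330 arcsec.
d = 1/p = 1/0.06330 = 15.798 pc.
= 0.015798 kpc.

0.01580 kpc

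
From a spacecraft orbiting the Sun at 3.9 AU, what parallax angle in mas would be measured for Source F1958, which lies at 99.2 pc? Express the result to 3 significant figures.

39.3 mas

p (arcsec) = B (AU) / d (pc).
p = 3.9 / 99.2 = 0.039315 arcsec = 39.315 mas.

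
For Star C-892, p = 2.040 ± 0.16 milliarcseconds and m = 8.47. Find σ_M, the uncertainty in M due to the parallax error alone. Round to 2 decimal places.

M = m − 5 log₁₀ d + 5 = m + 5 log₁₀ p + 5, so ∂M/∂p = 5/(p ln 10).
σ_M = (5/ln 10) · (σ_p/p) = 2.1715 × 0.16/2.040 = 2.1715 × 0.078431 = 0.17031.

σ_M = 0.17 mag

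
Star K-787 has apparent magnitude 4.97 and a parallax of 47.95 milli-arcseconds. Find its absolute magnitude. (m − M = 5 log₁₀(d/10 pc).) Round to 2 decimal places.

d = 1/p = 1/0.04795″ = 20.855 pc.
m − M = 5 log₁₀(20.855) − 5 = 6.5961 − 5 = 1.5961.
M = m − (m − M) = 4.97 − 1.5961 = 3.37.

M = 3.37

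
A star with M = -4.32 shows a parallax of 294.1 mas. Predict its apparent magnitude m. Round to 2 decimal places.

m = -6.66

d = 1/p = 1/0.2941″ = 3.4002 pc.
m − M = 5 log₁₀ d − 5 = 5 log₁₀(3.4002) − 5 = 2.6575 − 5 = -2.3425.
m = M + (m − M) = -4.32 + (-2.3425) = -6.66.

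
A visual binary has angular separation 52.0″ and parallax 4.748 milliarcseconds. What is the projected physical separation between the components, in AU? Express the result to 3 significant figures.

d = 1/p = 1/0.004748″ = 210.61 pc.
At distance d (pc), an angle of θ arcsec spans θ·d AU: s = 52.0 × 210.61 = 10952 AU.

11000 AU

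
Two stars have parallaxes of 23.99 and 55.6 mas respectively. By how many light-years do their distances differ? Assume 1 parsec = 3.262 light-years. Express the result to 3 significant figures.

77.3 ly

d_A = 1/0.02399″ = 41.684 pc; d_B = 1/0.05560″ = 17.986 pc.
|d_B − d_A| = |17.986 − 41.684| = 23.698 pc = 23.698 × 3.262 ly = 77.303 ly.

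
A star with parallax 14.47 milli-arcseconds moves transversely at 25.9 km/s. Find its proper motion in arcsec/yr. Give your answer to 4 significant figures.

0.07907 arcsec/yr

d = 1/p = 1/0.01447″ = 69.109 pc.
μ = v_t / (4.74 d) = 25.9 / (4.74 × 69.109) = 25.9 / 327.58 = 0.079065 ″/yr.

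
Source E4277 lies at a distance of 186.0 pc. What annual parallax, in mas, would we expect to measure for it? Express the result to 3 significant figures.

p = 1/d = 1/186 = 0.0053763 arcsec.
= 0.0053763 × 1000 = 5.3763 mas.

5.38 mas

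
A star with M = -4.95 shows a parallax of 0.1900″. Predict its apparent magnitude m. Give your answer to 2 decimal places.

m = -6.34

d = 1/p = 1/0.1900″ = 5.2632 pc.
m − M = 5 log₁₀ d − 5 = 5 log₁₀(5.2632) − 5 = 3.6062 − 5 = -1.3938.
m = M + (m − M) = -4.95 + (-1.3938) = -6.34.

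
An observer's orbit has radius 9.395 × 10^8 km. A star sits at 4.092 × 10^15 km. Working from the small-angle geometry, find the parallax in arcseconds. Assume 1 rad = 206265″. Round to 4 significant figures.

0.04736 arcsec

θ ≈ B/d = (9.395 × 10^8) / (4.092 × 10^15) = 2.2959 × 10^-7 rad.
In arcseconds: 2.2959 × 10^-7 × 206265 = 0.047356″.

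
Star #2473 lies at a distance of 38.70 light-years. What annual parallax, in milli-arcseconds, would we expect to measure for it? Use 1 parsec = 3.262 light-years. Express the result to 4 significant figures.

d = 38.70 ly ÷ 3.262 = 11.864 pc.
p = 1/d = 1/11.864 = 0.084289 arcsec.
= 0.084289 × 1000 = 84.289 mas.

84.29 mas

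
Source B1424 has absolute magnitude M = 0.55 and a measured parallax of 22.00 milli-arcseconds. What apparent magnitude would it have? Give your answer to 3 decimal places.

d = 1/p = 1/0.02200″ = 45.455 pc.
m − M = 5 log₁₀ d − 5 = 5 log₁₀(45.455) − 5 = 8.2879 − 5 = 3.2879.
m = M + (m − M) = 0.55 + 3.2879 = 3.838.

m = 3.838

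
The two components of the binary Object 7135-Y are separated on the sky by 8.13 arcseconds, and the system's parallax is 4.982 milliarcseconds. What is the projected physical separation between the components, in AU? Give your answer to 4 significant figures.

1632 AU

d = 1/p = 1/0.004982″ = 200.72 pc.
At distance d (pc), an angle of θ arcsec spans θ·d AU: s = 8.13 × 200.72 = 1631.9 AU.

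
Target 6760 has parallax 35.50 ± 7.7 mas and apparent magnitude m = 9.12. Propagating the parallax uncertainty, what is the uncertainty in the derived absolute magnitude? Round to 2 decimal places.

σ_M = 0.47 mag

M = m − 5 log₁₀ d + 5 = m + 5 log₁₀ p + 5, so ∂M/∂p = 5/(p ln 10).
σ_M = (5/ln 10) · (σ_p/p) = 2.1715 × 7.7/35.50 = 2.1715 × 0.2169 = 0.471.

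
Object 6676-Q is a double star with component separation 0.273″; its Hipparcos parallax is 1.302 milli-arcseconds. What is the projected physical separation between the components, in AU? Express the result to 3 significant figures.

210 AU

d = 1/p = 1/0.001302″ = 768.05 pc.
At distance d (pc), an angle of θ arcsec spans θ·d AU: s = 0.273 × 768.05 = 209.68 AU.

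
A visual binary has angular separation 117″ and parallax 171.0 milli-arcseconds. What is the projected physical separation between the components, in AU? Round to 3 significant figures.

684 AU

d = 1/p = 1/0.1710″ = 5.848 pc.
At distance d (pc), an angle of θ arcsec spans θ·d AU: s = 117 × 5.848 = 684.22 AU.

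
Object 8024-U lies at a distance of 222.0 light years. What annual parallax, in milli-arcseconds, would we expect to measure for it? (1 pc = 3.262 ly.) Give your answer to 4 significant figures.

d = 222.0 ly ÷ 3.262 = 68.056 pc.
p = 1/d = 1/68.056 = 0.014694 arcsec.
= 0.014694 × 1000 = 14.694 mas.

14.69 mas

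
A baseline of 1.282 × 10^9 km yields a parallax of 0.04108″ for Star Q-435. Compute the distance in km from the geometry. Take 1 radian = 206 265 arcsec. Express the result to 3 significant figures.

θ = 0.04108″ = 0.04108/206265 = 1.9916 × 10^-7 rad.
d = B/θ = (1.282 × 10^9) / (1.9916 × 10^-7) = 6.4370 × 10^15 km.

6.44 × 10^15 km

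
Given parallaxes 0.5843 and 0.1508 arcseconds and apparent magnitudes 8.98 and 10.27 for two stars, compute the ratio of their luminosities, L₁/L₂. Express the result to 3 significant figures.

L₁/L₂ = 0.219

d₁ = 1/p₁ = 1/0.5843″ = 1.7114 pc; d₂ = 1/p₂ = 1/0.1508″ = 6.6313 pc.
M₁ = m₁ − 5 log₁₀ d₁ + 5 = 8.98 − 1.1668 + 5 = 12.8132.
M₂ = 10.27 − 4.1080 + 5 = 11.1620.
L₁/L₂ = 10^(0.4(M₂ − M₁)) = 10^(0.4 × (-1.6512)) = 10^(-0.66048) = 0.21853.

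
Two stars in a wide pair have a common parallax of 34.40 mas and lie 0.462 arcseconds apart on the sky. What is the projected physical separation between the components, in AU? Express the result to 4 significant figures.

d = 1/p = 1/0.03440″ = 29.07 pc.
At distance d (pc), an angle of θ arcsec spans θ·d AU: s = 0.462 × 29.07 = 13.43 AU.

13.43 AU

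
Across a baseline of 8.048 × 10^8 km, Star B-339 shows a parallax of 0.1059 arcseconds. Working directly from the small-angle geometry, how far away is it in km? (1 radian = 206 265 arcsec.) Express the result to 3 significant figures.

1.57 × 10^15 km

θ = 0.1059″ = 0.1059/206265 = 5.1342 × 10^-7 rad.
d = B/θ = (8.048 × 10^8) / (5.1342 × 10^-7) = 1.5675 × 10^15 km.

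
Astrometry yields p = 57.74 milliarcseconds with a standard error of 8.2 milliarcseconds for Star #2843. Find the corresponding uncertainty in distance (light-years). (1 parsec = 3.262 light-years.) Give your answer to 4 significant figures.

d = 1/p, so σ_d = σ_p / p².
σ_d = 0.00820 / (0.05774)² = 0.00820 / 0.0033339 = 2.4596 pc = 2.4596 × 3.262 ly = 8.0232 ly.

8.023 ly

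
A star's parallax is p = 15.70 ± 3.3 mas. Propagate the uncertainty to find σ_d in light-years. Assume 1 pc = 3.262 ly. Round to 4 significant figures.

d = 1/p, so σ_d = σ_p / p².
σ_d = 0.00330 / (0.01570)² = 0.00330 / 0.00024649 = 13.388 pc = 13.388 × 3.262 ly = 43.672 ly.

43.67 ly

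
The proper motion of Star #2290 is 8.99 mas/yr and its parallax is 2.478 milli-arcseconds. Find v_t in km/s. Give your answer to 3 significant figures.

17.2 km/s

d = 1/p = 1/0.002478″ = 403.55 pc.
μ = 8.99 mas/yr = 0.00899 ″/yr.
v_t = 4.74 × μ × d = 4.74 × 0.00899 × 403.55 = 17.196 km/s.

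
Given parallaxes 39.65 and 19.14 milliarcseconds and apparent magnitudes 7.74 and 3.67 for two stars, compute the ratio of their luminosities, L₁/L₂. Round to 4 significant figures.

d₁ = 1/p₁ = 1/0.03965″ = 25.221 pc; d₂ = 1/p₂ = 1/0.01914″ = 52.247 pc.
M₁ = m₁ − 5 log₁₀ d₁ + 5 = 7.74 − 7.0088 + 5 = 5.7312.
M₂ = 3.67 − 8.5903 + 5 = 0.0797.
L₁/L₂ = 10^(0.4(M₂ − M₁)) = 10^(0.4 × (-5.6515)) = 10^(-2.26060) = 0.0054878.

L₁/L₂ = 0.005488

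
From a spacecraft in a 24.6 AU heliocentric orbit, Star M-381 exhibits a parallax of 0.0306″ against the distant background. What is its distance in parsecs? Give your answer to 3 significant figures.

With baseline B (in AU) and parallax p (in arcsec), d = B/p parsecs.
d = 24.6 / 0.0306 = 803.92 pc.

804 pc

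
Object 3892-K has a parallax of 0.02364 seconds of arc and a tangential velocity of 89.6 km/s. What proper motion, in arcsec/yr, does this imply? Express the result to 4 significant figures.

d = 1/p = 1/0.02364″ = 42.301 pc.
μ = v_t / (4.74 d) = 89.6 / (4.74 × 42.301) = 89.6 / 200.51 = 0.44686 ″/yr.

0.4469 arcsec/yr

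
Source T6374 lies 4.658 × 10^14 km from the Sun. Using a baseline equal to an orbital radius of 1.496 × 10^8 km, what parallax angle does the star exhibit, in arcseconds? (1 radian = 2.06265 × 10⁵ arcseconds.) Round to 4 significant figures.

θ ≈ B/d = (1.496 × 10^8) / (4.658 × 10^14) = 3.2117 × 10^-7 rad.
In arcseconds: 3.2117 × 10^-7 × 206265 = 0.066246″.

0.06625 arcsec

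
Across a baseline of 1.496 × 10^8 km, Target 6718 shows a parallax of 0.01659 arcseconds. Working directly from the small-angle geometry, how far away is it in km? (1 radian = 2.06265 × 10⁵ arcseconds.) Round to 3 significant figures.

θ = 0.01659″ = 0.01659/206265 = 8.0431 × 10^-8 rad.
d = B/θ = (1.496 × 10^8) / (8.0431 × 10^-8) = 1.8600 × 10^15 km.

1.86 × 10^15 km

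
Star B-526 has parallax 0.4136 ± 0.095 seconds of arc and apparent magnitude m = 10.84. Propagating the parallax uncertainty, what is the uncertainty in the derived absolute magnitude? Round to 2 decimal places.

M = m − 5 log₁₀ d + 5 = m + 5 log₁₀ p + 5, so ∂M/∂p = 5/(p ln 10).
σ_M = (5/ln 10) · (σ_p/p) = 2.1715 × 0.095/0.4136 = 2.1715 × 0.22969 = 0.49877.

σ_M = 0.50 mag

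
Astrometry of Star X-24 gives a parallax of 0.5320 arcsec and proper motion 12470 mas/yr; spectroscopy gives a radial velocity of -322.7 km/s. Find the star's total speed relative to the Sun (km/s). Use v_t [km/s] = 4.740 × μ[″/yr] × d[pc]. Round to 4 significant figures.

d = 1/p = 1/0.5320″ = 1.8797 pc.
μ = 12470 mas/yr = 12.47 ″/yr.
v_t = 4.740 μ d = 4.740 × 12.47 × 1.8797 = 111.1 km/s.
v = √(v_r² + v_t²) = √((-322.7)² + 111.1²) = √116479 = 341.29 km/s.

341.3 km/s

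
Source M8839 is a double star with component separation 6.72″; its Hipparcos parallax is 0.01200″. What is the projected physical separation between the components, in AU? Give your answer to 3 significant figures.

560 AU

d = 1/p = 1/0.01200″ = 83.333 pc.
At distance d (pc), an angle of θ arcsec spans θ·d AU: s = 6.72 × 83.333 = 560 AU.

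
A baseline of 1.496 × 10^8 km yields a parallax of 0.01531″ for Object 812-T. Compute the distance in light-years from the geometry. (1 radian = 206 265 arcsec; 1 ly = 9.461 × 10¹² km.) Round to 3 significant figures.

213 ly

θ = 0.01531″ = 0.01531/206265 = 7.4225 × 10^-8 rad.
d = B/θ = (1.496 × 10^8) / (7.4225 × 10^-8) = 2.0155 × 10^15 km = (2.0155 × 10^15) / (9.461 × 10^12) ly = 213.03 ly.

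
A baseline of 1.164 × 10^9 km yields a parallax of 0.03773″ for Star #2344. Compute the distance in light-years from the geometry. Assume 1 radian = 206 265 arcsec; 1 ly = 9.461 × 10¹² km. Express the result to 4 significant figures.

θ = 0.03773″ = 0.03773/206265 = 1.8292 × 10^-7 rad.
d = B/θ = (1.164 × 10^9) / (1.8292 × 10^-7) = 6.3634 × 10^15 km = (6.3634 × 10^15) / (9.461 × 10^12) ly = 672.59 ly.

672.6 ly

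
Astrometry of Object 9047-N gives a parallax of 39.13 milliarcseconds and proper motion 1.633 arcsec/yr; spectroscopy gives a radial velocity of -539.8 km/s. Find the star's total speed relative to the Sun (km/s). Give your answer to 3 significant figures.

d = 1/p = 1/0.03913″ = 25.556 pc.
v_t = 4.740 μ d = 4.740 × 1.633 × 25.556 = 197.81 km/s.
v = √(v_r² + v_t²) = √((-539.8)² + 197.81²) = √330513 = 574.9 km/s.

575 km/s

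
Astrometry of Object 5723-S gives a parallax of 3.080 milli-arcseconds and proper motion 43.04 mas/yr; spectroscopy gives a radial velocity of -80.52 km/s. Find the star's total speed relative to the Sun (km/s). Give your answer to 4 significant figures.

d = 1/p = 1/0.003080″ = 324.68 pc.
μ = 43.04 mas/yr = 0.04304 ″/yr.
v_t = 4.740 μ d = 4.740 × 0.04304 × 324.68 = 66.238 km/s.
v = √(v_r² + v_t²) = √((-80.52)² + 66.238²) = √10870.9 = 104.26 km/s.

104.3 km/s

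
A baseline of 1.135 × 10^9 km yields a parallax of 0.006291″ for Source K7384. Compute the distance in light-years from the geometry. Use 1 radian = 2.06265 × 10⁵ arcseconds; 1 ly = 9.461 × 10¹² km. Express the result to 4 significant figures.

3933 ly

θ = 0.006291″ = 0.006291/206265 = 3.0500 × 10^-8 rad.
d = B/θ = (1.135 × 10^9) / (3.0500 × 10^-8) = 3.7213 × 10^16 km = (3.7213 × 10^16) / (9.461 × 10^12) ly = 3933.3 ly.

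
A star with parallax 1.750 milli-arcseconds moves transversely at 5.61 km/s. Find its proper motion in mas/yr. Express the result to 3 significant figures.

2.07 mas/yr

d = 1/p = 1/0.001750″ = 571.43 pc.
μ = v_t / (4.74 d) = 5.61 / (4.74 × 571.43) = 5.61 / 2708.6 = 0.0020712 ″/yr = 2.0712 mas/yr.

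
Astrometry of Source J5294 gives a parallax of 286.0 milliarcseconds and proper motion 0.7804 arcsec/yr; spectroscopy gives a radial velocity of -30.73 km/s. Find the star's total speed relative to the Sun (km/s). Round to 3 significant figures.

33.3 km/s

d = 1/p = 1/0.2860″ = 3.4965 pc.
v_t = 4.740 μ d = 4.740 × 0.7804 × 3.4965 = 12.934 km/s.
v = √(v_r² + v_t²) = √((-30.73)² + 12.934²) = √1111.62 = 33.341 km/s.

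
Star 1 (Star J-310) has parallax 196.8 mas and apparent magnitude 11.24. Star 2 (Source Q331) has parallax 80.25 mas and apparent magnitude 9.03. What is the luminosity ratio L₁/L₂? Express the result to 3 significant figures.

d₁ = 1/p₁ = 1/0.1968″ = 5.0813 pc; d₂ = 1/p₂ = 1/0.08025″ = 12.461 pc.
M₁ = m₁ − 5 log₁₀ d₁ + 5 = 11.24 − 3.5299 + 5 = 12.7101.
M₂ = 9.03 − 5.4778 + 5 = 8.5522.
L₁/L₂ = 10^(0.4(M₂ − M₁)) = 10^(0.4 × (-4.1579)) = 10^(-1.66316) = 0.021719.

L₁/L₂ = 0.0217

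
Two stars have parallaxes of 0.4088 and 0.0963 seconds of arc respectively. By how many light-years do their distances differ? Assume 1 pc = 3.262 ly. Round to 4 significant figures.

d_A = 1/0.4088″ = 2.4462 pc; d_B = 1/0.09630″ = 10.384 pc.
|d_B − d_A| = |10.384 − 2.4462| = 7.9378 pc = 7.9378 × 3.262 ly = 25.893 ly.

25.89 ly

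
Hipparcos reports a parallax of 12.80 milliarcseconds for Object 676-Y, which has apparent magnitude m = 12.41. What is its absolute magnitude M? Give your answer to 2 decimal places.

M = 7.95

d = 1/p = 1/0.01280″ = 78.125 pc.
m − M = 5 log₁₀(78.125) − 5 = 9.4640 − 5 = 4.4640.
M = m − (m − M) = 12.41 − 4.4640 = 7.95.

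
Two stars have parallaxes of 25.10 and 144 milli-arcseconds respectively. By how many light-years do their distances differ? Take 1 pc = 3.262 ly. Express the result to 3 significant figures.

d_A = 1/0.02510″ = 39.841 pc; d_B = 1/0.1440″ = 6.9444 pc.
|d_B − d_A| = |6.9444 − 39.841| = 32.897 pc = 32.897 × 3.262 ly = 107.31 ly.

107 ly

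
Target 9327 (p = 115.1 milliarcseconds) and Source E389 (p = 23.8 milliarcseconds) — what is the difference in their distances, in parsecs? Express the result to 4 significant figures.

33.33 pc

d_A = 1/0.1151″ = 8.6881 pc; d_B = 1/0.02380″ = 42.017 pc.
|d_B − d_A| = |42.017 − 8.6881| = 33.329 pc.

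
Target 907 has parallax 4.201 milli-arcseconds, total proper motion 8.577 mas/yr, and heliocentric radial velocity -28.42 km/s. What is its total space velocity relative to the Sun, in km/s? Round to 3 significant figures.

30.0 km/s

d = 1/p = 1/0.004201″ = 238.04 pc.
μ = 8.577 mas/yr = 0.008577 ″/yr.
v_t = 4.740 μ d = 4.740 × 0.008577 × 238.04 = 9.6775 km/s.
v = √(v_r² + v_t²) = √((-28.42)² + 9.6775²) = √901.35 = 30.022 km/s.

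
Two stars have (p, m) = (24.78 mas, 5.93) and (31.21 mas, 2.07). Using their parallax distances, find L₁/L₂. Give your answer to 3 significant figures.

L₁/L₂ = 0.0453

d₁ = 1/p₁ = 1/0.02478″ = 40.355 pc; d₂ = 1/p₂ = 1/0.03121″ = 32.041 pc.
M₁ = m₁ − 5 log₁₀ d₁ + 5 = 5.93 − 8.0295 + 5 = 2.9005.
M₂ = 2.07 − 7.5285 + 5 = -0.4585.
L₁/L₂ = 10^(0.4(M₂ − M₁)) = 10^(0.4 × (-3.3590)) = 10^(-1.34360) = 0.045331.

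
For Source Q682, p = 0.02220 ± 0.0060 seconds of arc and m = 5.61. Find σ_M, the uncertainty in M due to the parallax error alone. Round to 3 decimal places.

M = m − 5 log₁₀ d + 5 = m + 5 log₁₀ p + 5, so ∂M/∂p = 5/(p ln 10).
σ_M = (5/ln 10) · (σ_p/p) = 2.1715 × 0.0060/0.02220 = 2.1715 × 0.27027 = 0.58689.

σ_M = 0.587 mag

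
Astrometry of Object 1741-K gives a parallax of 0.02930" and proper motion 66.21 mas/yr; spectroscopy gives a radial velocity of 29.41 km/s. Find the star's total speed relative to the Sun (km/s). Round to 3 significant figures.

d = 1/p = 1/0.02930″ = 34.13 pc.
μ = 66.21 mas/yr = 0.06621 ″/yr.
v_t = 4.740 μ d = 4.740 × 0.06621 × 34.13 = 10.711 km/s.
v = √(v_r² + v_t²) = √(29.41² + 10.711²) = √979.674 = 31.3 km/s.

31.3 km/s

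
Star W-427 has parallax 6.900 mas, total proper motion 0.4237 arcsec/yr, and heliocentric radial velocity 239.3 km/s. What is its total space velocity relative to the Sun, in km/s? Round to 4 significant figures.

376.8 km/s

d = 1/p = 1/0.006900″ = 144.93 pc.
v_t = 4.740 μ d = 4.740 × 0.4237 × 144.93 = 291.07 km/s.
v = √(v_r² + v_t²) = √(239.3² + 291.07²) = √141986 = 376.81 km/s.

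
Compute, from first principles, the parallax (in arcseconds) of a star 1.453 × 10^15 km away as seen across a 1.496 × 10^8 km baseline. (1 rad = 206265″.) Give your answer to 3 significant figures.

θ ≈ B/d = (1.496 × 10^8) / (1.453 × 10^15) = 1.0296 × 10^-7 rad.
In arcseconds: 1.0296 × 10^-7 × 206265 = 0.021237″.

0.0212 arcsec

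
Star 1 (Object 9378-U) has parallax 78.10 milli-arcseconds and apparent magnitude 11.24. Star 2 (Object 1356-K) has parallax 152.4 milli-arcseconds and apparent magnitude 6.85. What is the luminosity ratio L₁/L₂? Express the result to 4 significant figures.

L₁/L₂ = 0.06678

d₁ = 1/p₁ = 1/0.07810″ = 12.804 pc; d₂ = 1/p₂ = 1/0.1524″ = 6.5617 pc.
M₁ = m₁ − 5 log₁₀ d₁ + 5 = 11.24 − 5.5367 + 5 = 10.7033.
M₂ = 6.85 − 4.0851 + 5 = 7.7649.
L₁/L₂ = 10^(0.4(M₂ − M₁)) = 10^(0.4 × (-2.9384)) = 10^(-1.17536) = 0.066779.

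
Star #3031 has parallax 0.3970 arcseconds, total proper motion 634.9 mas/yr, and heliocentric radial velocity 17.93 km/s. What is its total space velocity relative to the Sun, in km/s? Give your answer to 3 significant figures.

d = 1/p = 1/0.3970″ = 2.5189 pc.
μ = 634.9 mas/yr = 0.6349 ″/yr.
v_t = 4.740 μ d = 4.740 × 0.6349 × 2.5189 = 7.5804 km/s.
v = √(v_r² + v_t²) = √(17.93² + 7.5804²) = √378.947 = 19.467 km/s.

19.5 km/s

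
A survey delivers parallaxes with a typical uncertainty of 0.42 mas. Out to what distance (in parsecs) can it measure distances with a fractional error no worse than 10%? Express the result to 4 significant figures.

238.1 pc

σ_d/d = σ_p/p, so the condition is σ_p/p ≤ 0.10, i.e. p ≥ σ_p/0.10.
p_min = 0.42/0.10 = 4.2 mas = 0.0042 arcsec.
d_max = 1/p_min = 1/0.0042 = 238.1 pc.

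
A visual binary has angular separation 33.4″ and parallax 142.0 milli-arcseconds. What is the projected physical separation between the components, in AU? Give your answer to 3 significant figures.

235 AU

d = 1/p = 1/0.1420″ = 7.0423 pc.
At distance d (pc), an angle of θ arcsec spans θ·d AU: s = 33.4 × 7.0423 = 235.21 AU.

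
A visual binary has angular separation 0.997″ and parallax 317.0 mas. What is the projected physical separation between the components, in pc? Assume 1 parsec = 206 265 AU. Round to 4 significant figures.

1.525 × 10^-5 pc

d = 1/p = 1/0.3170″ = 3.1546 pc.
At distance d (pc), an angle of θ arcsec spans θ·d AU: s = 0.997 × 3.1546 = 3.1451 AU.
= 3.1451 / 206265 = 1.5248 × 10^-5 pc.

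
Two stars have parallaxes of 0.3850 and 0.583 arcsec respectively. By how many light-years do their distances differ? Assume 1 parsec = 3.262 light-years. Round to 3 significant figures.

d_A = 1/0.3850″ = 2.5974 pc; d_B = 1/0.5830″ = 1.7153 pc.
|d_B − d_A| = |1.7153 − 2.5974| = 0.8821 pc = 0.8821 × 3.262 ly = 2.8774 ly.

2.88 ly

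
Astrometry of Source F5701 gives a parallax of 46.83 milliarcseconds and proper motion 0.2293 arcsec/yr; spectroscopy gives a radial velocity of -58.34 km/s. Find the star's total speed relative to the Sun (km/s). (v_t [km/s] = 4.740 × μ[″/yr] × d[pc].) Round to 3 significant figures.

62.8 km/s

d = 1/p = 1/0.04683″ = 21.354 pc.
v_t = 4.740 μ d = 4.740 × 0.2293 × 21.354 = 23.209 km/s.
v = √(v_r² + v_t²) = √((-58.34)² + 23.209²) = √3942.21 = 62.787 km/s.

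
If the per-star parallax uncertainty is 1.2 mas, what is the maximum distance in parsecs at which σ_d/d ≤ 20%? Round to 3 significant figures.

167 pc

σ_d/d = σ_p/p, so the condition is σ_p/p ≤ 0.20, i.e. p ≥ σ_p/0.20.
p_min = 1.2/0.20 = 6 mas = 0.006 arcsec.
d_max = 1/p_min = 1/0.006 = 166.67 pc.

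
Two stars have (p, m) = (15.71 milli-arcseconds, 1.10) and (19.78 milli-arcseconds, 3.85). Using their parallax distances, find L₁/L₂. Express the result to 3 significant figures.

L₁/L₂ = 20.0

d₁ = 1/p₁ = 1/0.01571″ = 63.654 pc; d₂ = 1/p₂ = 1/0.01978″ = 50.556 pc.
M₁ = m₁ − 5 log₁₀ d₁ + 5 = 1.10 − 9.0191 + 5 = -2.9191.
M₂ = 3.85 − 8.5189 + 5 = 0.3311.
L₁/L₂ = 10^(0.4(M₂ − M₁)) = 10^(0.4 × 3.2502) = 10^1.30008 = 19.956.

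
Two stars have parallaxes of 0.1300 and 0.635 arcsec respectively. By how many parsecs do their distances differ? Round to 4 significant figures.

6.118 pc

d_A = 1/0.1300″ = 7.6923 pc; d_B = 1/0.6350″ = 1.5748 pc.
|d_B − d_A| = |1.5748 − 7.6923| = 6.1175 pc.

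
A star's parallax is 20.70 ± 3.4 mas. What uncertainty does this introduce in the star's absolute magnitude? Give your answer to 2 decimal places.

σ_M = 0.36 mag

M = m − 5 log₁₀ d + 5 = m + 5 log₁₀ p + 5, so ∂M/∂p = 5/(p ln 10).
σ_M = (5/ln 10) · (σ_p/p) = 2.1715 × 3.4/20.70 = 2.1715 × 0.16425 = 0.35667.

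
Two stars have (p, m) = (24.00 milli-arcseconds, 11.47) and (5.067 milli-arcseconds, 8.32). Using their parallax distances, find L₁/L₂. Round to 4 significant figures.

L₁/L₂ = 0.002450

d₁ = 1/p₁ = 1/0.02400″ = 41.667 pc; d₂ = 1/p₂ = 1/0.005067″ = 197.36 pc.
M₁ = m₁ − 5 log₁₀ d₁ + 5 = 11.47 − 8.0990 + 5 = 8.3710.
M₂ = 8.32 − 11.4763 + 5 = 1.8437.
L₁/L₂ = 10^(0.4(M₂ − M₁)) = 10^(0.4 × (-6.5273)) = 10^(-2.61092) = 0.0024495.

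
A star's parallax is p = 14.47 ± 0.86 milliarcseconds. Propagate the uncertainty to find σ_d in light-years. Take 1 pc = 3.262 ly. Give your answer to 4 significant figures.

d = 1/p, so σ_d = σ_p / p².
σ_d = 0.000860 / (0.01447)² = 0.000860 / 0.00020938 = 4.1074 pc = 4.1074 × 3.262 ly = 13.398 ly.

13.40 ly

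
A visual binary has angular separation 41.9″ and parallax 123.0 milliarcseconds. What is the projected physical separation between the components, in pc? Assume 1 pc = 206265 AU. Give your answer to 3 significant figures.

0.00165 pc

d = 1/p = 1/0.1230″ = 8.1301 pc.
At distance d (pc), an angle of θ arcsec spans θ·d AU: s = 41.9 × 8.1301 = 340.65 AU.
= 340.65 / 206265 = 0.0016515 pc.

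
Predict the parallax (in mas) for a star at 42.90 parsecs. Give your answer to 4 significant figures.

p = 1/d = 1/42.9 = 0.02331 arcsec.
= 0.02331 × 1000 = 23.31 mas.

23.31 mas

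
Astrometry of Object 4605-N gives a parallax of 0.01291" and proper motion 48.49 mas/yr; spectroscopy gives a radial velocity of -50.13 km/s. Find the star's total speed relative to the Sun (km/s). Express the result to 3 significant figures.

d = 1/p = 1/0.01291″ = 77.459 pc.
μ = 48.49 mas/yr = 0.04849 ″/yr.
v_t = 4.740 μ d = 4.740 × 0.04849 × 77.459 = 17.803 km/s.
v = √(v_r² + v_t²) = √((-50.13)² + 17.803²) = √2829.96 = 53.197 km/s.

53.2 km/s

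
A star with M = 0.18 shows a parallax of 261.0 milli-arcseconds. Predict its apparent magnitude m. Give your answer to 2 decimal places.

d = 1/p = 1/0.2610″ = 3.8314 pc.
m − M = 5 log₁₀ d − 5 = 5 log₁₀(3.8314) − 5 = 2.9168 − 5 = -2.0832.
m = M + (m − M) = 0.18 + (-2.0832) = -1.90.

m = -1.90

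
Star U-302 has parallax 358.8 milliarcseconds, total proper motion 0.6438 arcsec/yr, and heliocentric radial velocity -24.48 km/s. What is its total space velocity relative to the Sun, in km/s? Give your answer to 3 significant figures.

d = 1/p = 1/0.3588″ = 2.7871 pc.
v_t = 4.740 μ d = 4.740 × 0.6438 × 2.7871 = 8.5051 km/s.
v = √(v_r² + v_t²) = √((-24.48)² + 8.5051²) = √671.607 = 25.915 km/s.

25.9 km/s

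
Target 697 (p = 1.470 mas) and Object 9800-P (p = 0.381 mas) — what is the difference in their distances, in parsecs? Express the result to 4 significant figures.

1944 pc

d_A = 1/0.001470″ = 680.27 pc; d_B = 1/0.0003810″ = 2624.7 pc.
|d_B − d_A| = |2624.7 − 680.27| = 1944.4 pc.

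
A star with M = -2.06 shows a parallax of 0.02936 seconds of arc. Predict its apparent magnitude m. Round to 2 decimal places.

m = 0.60

d = 1/p = 1/0.02936″ = 34.06 pc.
m − M = 5 log₁₀ d − 5 = 5 log₁₀(34.06) − 5 = 7.6612 − 5 = 2.6612.
m = M + (m − M) = -2.06 + 2.6612 = 0.60.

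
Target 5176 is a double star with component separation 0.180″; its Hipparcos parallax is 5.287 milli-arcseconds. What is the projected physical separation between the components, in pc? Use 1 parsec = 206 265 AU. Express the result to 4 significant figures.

d = 1/p = 1/0.005287″ = 189.14 pc.
At distance d (pc), an angle of θ arcsec spans θ·d AU: s = 0.180 × 189.14 = 34.045 AU.
= 34.045 / 206265 = 0.00016505 pc.

0.0001651 pc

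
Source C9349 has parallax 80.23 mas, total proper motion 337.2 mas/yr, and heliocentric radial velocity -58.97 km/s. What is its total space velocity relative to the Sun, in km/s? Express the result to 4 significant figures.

d = 1/p = 1/0.08023″ = 12.464 pc.
μ = 337.2 mas/yr = 0.3372 ″/yr.
v_t = 4.740 μ d = 4.740 × 0.3372 × 12.464 = 19.922 km/s.
v = √(v_r² + v_t²) = √((-58.97)² + 19.922²) = √3874.35 = 62.244 km/s.

62.24 km/s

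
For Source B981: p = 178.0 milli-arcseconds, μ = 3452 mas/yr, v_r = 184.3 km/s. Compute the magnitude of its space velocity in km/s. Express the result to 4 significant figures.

206.0 km/s

d = 1/p = 1/0.1780″ = 5.618 pc.
μ = 3452 mas/yr = 3.452 ″/yr.
v_t = 4.740 μ d = 4.740 × 3.452 × 5.618 = 91.924 km/s.
v = √(v_r² + v_t²) = √(184.3² + 91.924²) = √42416.5 = 205.95 km/s.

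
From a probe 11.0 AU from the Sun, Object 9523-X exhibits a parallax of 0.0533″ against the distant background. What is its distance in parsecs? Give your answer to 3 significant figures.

206 pc

With baseline B (in AU) and parallax p (in arcsec), d = B/p parsecs.
d = 11.0 / 0.0533 = 206.38 pc.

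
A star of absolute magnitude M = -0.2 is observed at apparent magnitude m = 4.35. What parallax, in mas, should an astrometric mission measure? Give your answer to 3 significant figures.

m − M = 4.35 − (-0.2) = 4.55.
d = 10^((m−M)/5 + 1) = 10^1.910 = 81.283 pc.
p = 1/d = 1/81.283 = 0.012303 arcsec = 12.303 mas.

12.3 mas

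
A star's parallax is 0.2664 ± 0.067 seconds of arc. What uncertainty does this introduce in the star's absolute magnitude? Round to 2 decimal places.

σ_M = 0.55 mag

M = m − 5 log₁₀ d + 5 = m + 5 log₁₀ p + 5, so ∂M/∂p = 5/(p ln 10).
σ_M = (5/ln 10) · (σ_p/p) = 2.1715 × 0.067/0.2664 = 2.1715 × 0.2515 = 0.54613.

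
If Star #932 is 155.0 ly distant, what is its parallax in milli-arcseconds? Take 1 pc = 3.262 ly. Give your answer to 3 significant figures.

d = 155.0 ly ÷ 3.262 = 47.517 pc.
p = 1/d = 1/47.517 = 0.021045 arcsec.
= 0.021045 × 1000 = 21.045 mas.

21.0 mas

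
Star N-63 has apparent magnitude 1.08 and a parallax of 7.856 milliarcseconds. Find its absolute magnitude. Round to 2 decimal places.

d = 1/p = 1/0.007856″ = 127.29 pc.
m − M = 5 log₁₀(127.29) − 5 = 10.5240 − 5 = 5.5240.
M = m − (m − M) = 1.08 − 5.5240 = -4.44.

M = -4.44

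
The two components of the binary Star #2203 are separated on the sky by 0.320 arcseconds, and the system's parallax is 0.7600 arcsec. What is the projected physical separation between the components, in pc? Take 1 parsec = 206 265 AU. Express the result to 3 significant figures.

2.04 × 10^-6 pc

d = 1/p = 1/0.7600″ = 1.3158 pc.
At distance d (pc), an angle of θ arcsec spans θ·d AU: s = 0.320 × 1.3158 = 0.42106 AU.
= 0.42106 / 206265 = 2.0414 × 10^-6 pc.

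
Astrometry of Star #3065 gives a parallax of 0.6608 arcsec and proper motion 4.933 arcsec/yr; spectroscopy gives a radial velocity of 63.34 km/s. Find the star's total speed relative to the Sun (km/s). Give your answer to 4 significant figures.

d = 1/p = 1/0.6608″ = 1.5133 pc.
v_t = 4.740 μ d = 4.740 × 4.933 × 1.5133 = 35.385 km/s.
v = √(v_r² + v_t²) = √(63.34² + 35.385²) = √5264.05 = 72.554 km/s.

72.55 km/s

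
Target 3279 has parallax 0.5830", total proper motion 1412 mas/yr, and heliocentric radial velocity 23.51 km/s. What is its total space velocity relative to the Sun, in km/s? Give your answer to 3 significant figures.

26.2 km/s

d = 1/p = 1/0.5830″ = 1.7153 pc.
μ = 1412 mas/yr = 1.412 ″/yr.
v_t = 4.740 μ d = 4.740 × 1.412 × 1.7153 = 11.48 km/s.
v = √(v_r² + v_t²) = √(23.51² + 11.48²) = √684.511 = 26.163 km/s.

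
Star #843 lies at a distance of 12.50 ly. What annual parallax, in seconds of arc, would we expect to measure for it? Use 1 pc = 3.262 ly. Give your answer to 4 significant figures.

d = 12.50 ly ÷ 3.262 = 3.832 pc.
p = 1/d = 1/3.832 = 0.26096 arcsec.

0.2610 arcsec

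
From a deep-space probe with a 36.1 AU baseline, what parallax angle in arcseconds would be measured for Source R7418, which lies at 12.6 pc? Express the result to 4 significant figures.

2.865 arcsec

p (arcsec) = B (AU) / d (pc).
p = 36.1 / 12.6 = 2.8651 arcsec.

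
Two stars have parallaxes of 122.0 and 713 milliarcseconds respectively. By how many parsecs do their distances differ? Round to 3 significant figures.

6.79 pc

d_A = 1/0.1220″ = 8.1967 pc; d_B = 1/0.7130″ = 1.4025 pc.
|d_B − d_A| = |1.4025 − 8.1967| = 6.7942 pc.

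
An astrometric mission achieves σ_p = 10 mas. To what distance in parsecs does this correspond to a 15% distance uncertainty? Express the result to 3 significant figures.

σ_d/d = σ_p/p, so the condition is σ_p/p ≤ 0.15, i.e. p ≥ σ_p/0.15.
p_min = 10/0.15 = 66.667 mas = 0.066667 arcsec.
d_max = 1/p_min = 1/0.066667 = 15 pc.

15.0 pc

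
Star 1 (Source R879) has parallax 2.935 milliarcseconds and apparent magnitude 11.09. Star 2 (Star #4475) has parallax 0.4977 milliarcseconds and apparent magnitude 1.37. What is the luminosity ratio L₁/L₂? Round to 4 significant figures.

L₁/L₂ = 3.722 × 10^-6

d₁ = 1/p₁ = 1/0.002935″ = 340.72 pc; d₂ = 1/p₂ = 1/0.0004977″ = 2009.2 pc.
M₁ = m₁ − 5 log₁₀ d₁ + 5 = 11.09 − 12.6620 + 5 = 3.4280.
M₂ = 1.37 − 16.5151 + 5 = -10.1451.
L₁/L₂ = 10^(0.4(M₂ − M₁)) = 10^(0.4 × (-13.5731)) = 10^(-5.42924) = 0.0000037219.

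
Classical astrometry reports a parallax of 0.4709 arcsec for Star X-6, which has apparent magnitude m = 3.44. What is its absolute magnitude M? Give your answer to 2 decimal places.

M = 6.80

d = 1/p = 1/0.4709″ = 2.1236 pc.
m − M = 5 log₁₀(2.1236) − 5 = 1.6354 − 5 = -3.3646.
M = m − (m − M) = 3.44 − (-3.3646) = 6.80.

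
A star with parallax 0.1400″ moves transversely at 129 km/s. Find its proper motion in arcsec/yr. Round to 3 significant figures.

d = 1/p = 1/0.1400″ = 7.1429 pc.
μ = v_t / (4.74 d) = 129 / (4.74 × 7.1429) = 129 / 33.857 = 3.8101 ″/yr.

3.81 arcsec/yr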